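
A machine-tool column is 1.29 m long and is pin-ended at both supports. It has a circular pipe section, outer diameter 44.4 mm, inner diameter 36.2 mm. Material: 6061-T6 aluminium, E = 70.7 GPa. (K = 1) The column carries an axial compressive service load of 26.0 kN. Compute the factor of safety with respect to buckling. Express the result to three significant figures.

n ≈ 1.72

d_o = 44.4 mm, d_i = 36.2 mm
I = π(d_o⁴ − d_i⁴)/64 = π(44.4⁴ − 36.20⁴)/64 = 1.065×10^5 mm⁴
I = 1.065×10^5 mm⁴ = 1.065×10^-7 m⁴
Effective length L_e = K·L = 1 × 1.29 = 1.290 m
P_cr = π²EI / L_e² = π² × 70.7×10⁹ × 1.065×10^-7 / 1.290² = 4.464×10^4 N
Factor of safety n = P_cr / P = 44.645 / 26.0 = 1.72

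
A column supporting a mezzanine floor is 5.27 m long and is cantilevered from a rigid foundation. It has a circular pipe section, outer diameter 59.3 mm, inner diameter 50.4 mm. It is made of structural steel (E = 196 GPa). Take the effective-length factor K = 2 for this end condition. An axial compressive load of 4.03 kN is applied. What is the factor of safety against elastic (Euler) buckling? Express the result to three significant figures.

n ≈ 1.25

d_o = 59.3 mm, d_i = 50.4 mm
I = π(d_o⁴ − d_i⁴)/64 = π(59.3⁴ − 50.40⁴)/64 = 2.903×10^5 mm⁴
I = 2.903×10^5 mm⁴ = 2.903×10^-7 m⁴
Effective length L_e = K·L = 2 × 5.27 = 10.54 m
P_cr = π²EI / L_e² = π² × 196×10⁹ × 2.903×10^-7 / 10.54² = 5.054×10^3 N
Factor of safety n = P_cr / P = 5.0544 / 4.03 = 1.25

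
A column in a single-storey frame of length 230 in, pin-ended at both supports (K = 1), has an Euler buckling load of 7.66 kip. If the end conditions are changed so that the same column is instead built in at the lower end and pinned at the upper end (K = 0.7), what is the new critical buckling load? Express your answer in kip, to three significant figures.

P_cr ≈ 15.6 kip

P_cr ∝ 1/K², so P_cr,new = P_cr,old × (K_old/K_new)² = 7.66 × (1/0.7)²
= 7.66 × 2.041 = 15.6 kip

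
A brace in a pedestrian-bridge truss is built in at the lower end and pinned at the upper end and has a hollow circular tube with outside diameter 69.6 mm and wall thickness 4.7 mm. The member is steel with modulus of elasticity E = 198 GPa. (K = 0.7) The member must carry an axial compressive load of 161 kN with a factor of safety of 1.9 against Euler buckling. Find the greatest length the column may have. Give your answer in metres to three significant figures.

L_max ≈ 2.57 m

Inner diameter d_i = 69.6 − 2×4.7 = 60.20 mm
I = π(d_o⁴ − d_i⁴)/64 = π(69.6⁴ − 60.20⁴)/64 = 5.072×10^5 mm⁴
I = 5.072×10^-7 m⁴
Required critical load P_cr = n·P = 1.9 × 161 = 305.9 kN = 3.059×10^5 N
From P_cr = π²EI/(K·L)²:  L = (1/K)·√(π²EI/P_cr) = (1/0.7)·√(π²×1.98×10^11×5.072×10^-7/3.059×10^5)
L = 2.57 m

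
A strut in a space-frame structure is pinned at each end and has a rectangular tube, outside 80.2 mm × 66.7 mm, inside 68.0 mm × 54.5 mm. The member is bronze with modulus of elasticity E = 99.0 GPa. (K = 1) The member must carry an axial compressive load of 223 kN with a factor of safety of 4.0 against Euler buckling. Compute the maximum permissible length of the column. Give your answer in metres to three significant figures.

Weak-axis I_min = (h_o·b_o³ − h_i·b_i³)/12 with b_o = 66.7, b_i = 54.50 mm (shorter outer/inner sides).
I_min = (80.2×66.7³ − 68.00×54.50³)/12 = 1.066×10^6 mm⁴
I = 1.066×10^-6 m⁴
Required critical load P_cr = n·P = 4.0 × 223 = 892.0 kN = 8.920×10^5 N
From P_cr = π²EI/(K·L)²:  L = (1/K)·√(π²EI/P_cr) = (1/1)·√(π²×9.90×10^10×1.066×10^-6/8.920×10^5)
L = 1.08 m

L_max ≈ 1.08 m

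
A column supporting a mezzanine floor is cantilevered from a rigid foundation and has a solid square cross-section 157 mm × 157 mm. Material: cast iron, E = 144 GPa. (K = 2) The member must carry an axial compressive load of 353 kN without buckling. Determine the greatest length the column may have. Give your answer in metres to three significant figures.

I = a⁴/12 = 157⁴/12 = 5.063×10^7 mm⁴
I = 5.063×10^-5 m⁴
At the buckling limit P_cr = P = 3.530×10^5 N
From P_cr = π²EI/(K·L)²:  L = (1/K)·√(π²EI/P_cr) = (1/2)·√(π²×1.44×10^11×5.063×10^-5/3.530×10^5)
L = 7.14 m

L_max ≈ 7.14 m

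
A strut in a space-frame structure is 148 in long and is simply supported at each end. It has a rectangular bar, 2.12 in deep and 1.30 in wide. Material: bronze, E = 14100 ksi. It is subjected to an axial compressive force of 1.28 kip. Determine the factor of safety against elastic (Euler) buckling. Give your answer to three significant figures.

Buckling occurs about the weak axis: I_min = h·b³/12 with b = 1.30 in (the shorter side).
I_min = 2.12×1.30³/12 = 0.3881 in⁴
Effective length L_e = K·L = 1 × 148 = 148.0 in
P_cr = π²EI / L_e² = π² × 14100×10³ × 0.3881 / 148.0² = 2.466×10^3 lb
Factor of safety n = P_cr / P = 2.4659 / 1.28 = 1.93

n ≈ 1.93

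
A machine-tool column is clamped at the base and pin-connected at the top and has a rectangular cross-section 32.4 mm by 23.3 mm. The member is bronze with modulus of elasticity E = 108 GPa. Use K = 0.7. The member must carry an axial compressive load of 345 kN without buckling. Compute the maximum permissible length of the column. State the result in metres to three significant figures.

L_max ≈ 0.464 m

Buckling occurs about the weak axis: I_min = h·b³/12 with b = 23.3 mm (the shorter side).
I_min = 32.4×23.3³/12 = 3.415×10^4 mm⁴
I = 3.415×10^-8 m⁴
At the buckling limit P_cr = P = 3.450×10^5 N
From P_cr = π²EI/(K·L)²:  L = (1/K)·√(π²EI/P_cr) = (1/0.7)·√(π²×1.08×10^11×3.415×10^-8/3.450×10^5)
L = 0.464 m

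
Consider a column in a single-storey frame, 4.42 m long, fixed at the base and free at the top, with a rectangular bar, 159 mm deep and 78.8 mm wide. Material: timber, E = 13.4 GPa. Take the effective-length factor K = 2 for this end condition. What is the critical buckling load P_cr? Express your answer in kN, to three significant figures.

Buckling occurs about the weak axis: I_min = h·b³/12 with b = 78.8 mm (the shorter side).
I_min = 159×78.8³/12 = 6.483×10^6 mm⁴
I = 6.483×10^6 mm⁴ = 6.483×10^-6 m⁴
Effective length L_e = K·L = 2 × 4.42 = 8.840 m
P_cr = π²EI / L_e² = π² × 13.4×10⁹ × 6.483×10^-6 / 8.840² = 1.097×10^4 N

P_cr ≈ 11.0 kN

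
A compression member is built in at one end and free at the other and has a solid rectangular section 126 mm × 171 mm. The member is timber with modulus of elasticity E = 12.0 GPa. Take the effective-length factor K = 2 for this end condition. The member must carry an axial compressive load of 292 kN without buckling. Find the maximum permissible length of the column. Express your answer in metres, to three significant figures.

L_max ≈ 1.70 m

Buckling occurs about the weak axis: I_min = h·b³/12 with b = 126 mm (the shorter side).
I_min = 171×126³/12 = 2.851×10^7 mm⁴
I = 2.851×10^-5 m⁴
At the buckling limit P_cr = P = 2.920×10^5 N
From P_cr = π²EI/(K·L)²:  L = (1/K)·√(π²EI/P_cr) = (1/2)·√(π²×1.20×10^10×2.851×10^-5/2.920×10^5)
L = 1.70 m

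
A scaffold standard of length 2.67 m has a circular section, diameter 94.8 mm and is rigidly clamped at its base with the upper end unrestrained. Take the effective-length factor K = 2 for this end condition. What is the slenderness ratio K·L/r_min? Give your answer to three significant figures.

I = πd⁴/64 = π×94.8⁴/64 = 3.965×10^6 mm⁴
A = 7.058×10^3 mm²;  r_min = √(I/A) = √(3.965×10^6/7.058×10^3) = 23.70 mm
L_e = K·L = 2 × 2.67 m = 5.340 m = 5340.0 mm
λ = L_e / r_min = 5340.0 / 23.70 = 225

λ ≈ 225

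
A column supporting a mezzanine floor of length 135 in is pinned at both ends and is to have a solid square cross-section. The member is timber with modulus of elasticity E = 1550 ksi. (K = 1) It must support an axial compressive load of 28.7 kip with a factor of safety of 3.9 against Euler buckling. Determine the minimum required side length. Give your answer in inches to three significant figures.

a ≈ 6.32 in

Required P_cr = n·P = 3.9 × 28.7 = 111.9 kip
L_e = K·L = 1 × 135 = 135.0 in
Required I = P_cr·L_e²/(π²E) = 1.119×10^5 × 135.0² / (π² × 1.55×10^6) = 133.3 in⁴
Solid square: I = a⁴/12  ⇒  a = (12I)^(1/4) = (12×133.3)^(1/4) = 6.32 in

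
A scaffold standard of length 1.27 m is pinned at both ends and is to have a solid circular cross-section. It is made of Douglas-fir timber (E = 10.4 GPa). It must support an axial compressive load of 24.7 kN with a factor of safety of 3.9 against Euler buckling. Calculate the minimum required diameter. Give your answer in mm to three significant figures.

Required P_cr = n·P = 3.9 × 24.7 = 96.33 kN
L_e = K·L = 1 × 1.27 = 1.270 m
Required I = P_cr·L_e²/(π²E) = 9.633×10^4 × 1.270² / (π² × 1.04×10^10) = 1.514×10^-6 m⁴
I_req = 1.514×10^6 mm⁴
Solid circle: I = πd⁴/64  ⇒  d = (64I/π)^(1/4) = (64×1.514×10^6/π)^(1/4) = 74.5 mm

d ≈ 74.5 mm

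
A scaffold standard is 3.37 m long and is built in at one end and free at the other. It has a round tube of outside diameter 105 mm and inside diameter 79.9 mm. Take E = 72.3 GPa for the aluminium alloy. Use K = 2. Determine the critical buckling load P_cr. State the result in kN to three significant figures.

P_cr ≈ 62.3 kN

d_o = 105 mm, d_i = 79.9 mm
I = π(d_o⁴ − d_i⁴)/64 = π(105⁴ − 79.90⁴)/64 = 3.966×10^6 mm⁴
I = 3.966×10^6 mm⁴ = 3.966×10^-6 m⁴
Effective length L_e = K·L = 2 × 3.37 = 6.740 m
P_cr = π²EI / L_e² = π² × 72.3×10⁹ × 3.966×10^-6 / 6.740² = 6.230×10^4 N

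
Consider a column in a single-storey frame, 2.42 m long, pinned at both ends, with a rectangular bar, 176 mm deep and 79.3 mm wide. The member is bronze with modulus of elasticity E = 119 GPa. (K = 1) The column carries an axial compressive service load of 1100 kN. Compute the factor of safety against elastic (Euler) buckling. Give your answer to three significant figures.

n ≈ 1.33

Buckling occurs about the weak axis: I_min = h·b³/12 with b = 79.3 mm (the shorter side).
I_min = 176×79.3³/12 = 7.314×10^6 mm⁴
I = 7.314×10^6 mm⁴ = 7.314×10^-6 m⁴
Effective length L_e = K·L = 1 × 2.42 = 2.420 m
P_cr = π²EI / L_e² = π² × 119×10⁹ × 7.314×10^-6 / 2.420² = 1.467×10^6 N
Factor of safety n = P_cr / P = 1466.8 / 1100 = 1.33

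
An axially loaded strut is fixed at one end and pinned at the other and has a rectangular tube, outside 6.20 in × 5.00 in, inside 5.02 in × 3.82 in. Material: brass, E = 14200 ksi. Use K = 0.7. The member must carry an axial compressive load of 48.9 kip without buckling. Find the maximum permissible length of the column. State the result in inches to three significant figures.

Weak-axis I_min = (h_o·b_o³ − h_i·b_i³)/12 with b_o = 5.00, b_i = 3.820 in (shorter outer/inner sides).
I_min = (6.20×5.00³ − 5.020×3.820³)/12 = 41.26 in⁴
At the buckling limit P_cr = P = 4.890×10^4 lb
From P_cr = π²EI/(K·L)²:  L = (1/K)·√(π²EI/P_cr) = (1/0.7)·√(π²×1.42×10^7×41.26/4.890×10^4)
L = 491 in

L_max ≈ 491 in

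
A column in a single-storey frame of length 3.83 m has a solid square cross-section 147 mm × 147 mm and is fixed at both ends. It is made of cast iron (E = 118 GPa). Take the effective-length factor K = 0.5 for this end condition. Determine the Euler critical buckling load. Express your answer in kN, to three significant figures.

I = a⁴/12 = 147⁴/12 = 3.891×10^7 mm⁴
I = 3.891×10^7 mm⁴ = 3.891×10^-5 m⁴
Effective length L_e = K·L = 0.5 × 3.83 = 1.915 m
P_cr = π²EI / L_e² = π² × 118×10⁹ × 3.891×10^-5 / 1.915² = 1.236×10^7 N

P_cr ≈ 12400 kN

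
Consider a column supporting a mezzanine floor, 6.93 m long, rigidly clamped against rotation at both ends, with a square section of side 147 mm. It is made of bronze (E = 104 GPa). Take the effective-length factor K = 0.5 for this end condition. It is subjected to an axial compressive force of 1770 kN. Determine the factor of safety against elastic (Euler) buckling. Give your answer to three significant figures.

n ≈ 1.88

I = a⁴/12 = 147⁴/12 = 3.891×10^7 mm⁴
I = 3.891×10^7 mm⁴ = 3.891×10^-5 m⁴
Effective length L_e = K·L = 0.5 × 6.93 = 3.465 m
P_cr = π²EI / L_e² = π² × 104×10⁹ × 3.891×10^-5 / 3.465² = 3.327×10^6 N
Factor of safety n = P_cr / P = 3326.7 / 1770 = 1.88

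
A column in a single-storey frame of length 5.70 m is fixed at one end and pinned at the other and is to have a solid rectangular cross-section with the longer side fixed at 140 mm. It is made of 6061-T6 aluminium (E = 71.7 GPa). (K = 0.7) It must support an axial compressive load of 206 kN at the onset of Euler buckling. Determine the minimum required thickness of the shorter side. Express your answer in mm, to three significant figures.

b ≈ 73.5 mm

L_e = K·L = 0.7 × 5.70 = 3.990 m
Required I = P_cr·L_e²/(π²E) = 2.060×10^5 × 3.990² / (π² × 7.17×10^10) = 4.634×10^-6 m⁴
I_req = 4.634×10^6 mm⁴
Rectangle, weak axis: I_min = h·b³/12 with h = 140 mm fixed  ⇒  b = (12I/h)^(1/3) = 73.5 mm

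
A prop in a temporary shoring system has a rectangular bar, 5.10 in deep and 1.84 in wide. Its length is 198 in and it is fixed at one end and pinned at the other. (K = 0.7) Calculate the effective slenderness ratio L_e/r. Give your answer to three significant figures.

Buckling occurs about the weak axis: I_min = h·b³/12 with b = 1.84 in (the shorter side).
I_min = 5.10×1.84³/12 = 2.648 in⁴
A = 9.384 in²;  r_min = √(I/A) = √(2.648/9.384) = 0.5312 in
L_e = K·L = 0.7 × 198 = 138.6 in
λ = L_e / r_min = 138.60 / 0.5312 = 261

λ ≈ 261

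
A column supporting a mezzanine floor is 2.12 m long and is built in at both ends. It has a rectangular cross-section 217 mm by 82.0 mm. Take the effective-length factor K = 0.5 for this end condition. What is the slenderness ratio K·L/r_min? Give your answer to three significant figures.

For a rectangle r_min = b/√12 = 82.0/√12 = 23.67 mm
L_e = K·L = 0.5 × 2.12 m = 1.060 m = 1060.0 mm
λ = L_e / r_min = 1060.0 / 23.67 = 44.8

λ ≈ 44.8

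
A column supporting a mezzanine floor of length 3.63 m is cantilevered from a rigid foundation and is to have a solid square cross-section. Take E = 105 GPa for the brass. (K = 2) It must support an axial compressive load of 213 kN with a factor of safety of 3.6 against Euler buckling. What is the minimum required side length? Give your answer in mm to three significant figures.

a ≈ 147 mm

Required P_cr = n·P = 3.6 × 213 = 766.8 kN
L_e = K·L = 2 × 3.63 = 7.260 m
Required I = P_cr·L_e²/(π²E) = 7.668×10^5 × 7.260² / (π² × 1.05×10^11) = 3.900×10^-5 m⁴
I_req = 3.900×10^7 mm⁴
Solid square: I = a⁴/12  ⇒  a = (12I)^(1/4) = (12×3.900×10^7)^(1/4) = 147 mm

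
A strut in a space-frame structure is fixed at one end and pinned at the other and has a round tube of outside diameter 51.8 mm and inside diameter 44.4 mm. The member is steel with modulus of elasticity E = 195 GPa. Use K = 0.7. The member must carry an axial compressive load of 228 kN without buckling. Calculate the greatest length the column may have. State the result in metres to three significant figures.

L_max ≈ 1.67 m

d_o = 51.8 mm, d_i = 44.4 mm
I = π(d_o⁴ − d_i⁴)/64 = π(51.8⁴ − 44.40⁴)/64 = 1.627×10^5 mm⁴
I = 1.627×10^-7 m⁴
At the buckling limit P_cr = P = 2.280×10^5 N
From P_cr = π²EI/(K·L)²:  L = (1/K)·√(π²EI/P_cr) = (1/0.7)·√(π²×1.95×10^11×1.627×10^-7/2.280×10^5)
L = 1.67 m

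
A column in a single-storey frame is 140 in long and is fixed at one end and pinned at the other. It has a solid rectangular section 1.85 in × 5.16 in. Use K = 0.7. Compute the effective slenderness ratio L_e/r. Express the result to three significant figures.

Buckling occurs about the weak axis: I_min = h·b³/12 with b = 1.85 in (the shorter side).
I_min = 5.16×1.85³/12 = 2.723 in⁴
A = 9.546 in²;  r_min = √(I/A) = √(2.723/9.546) = 0.5340 in
L_e = K·L = 0.7 × 140 = 98.00 in
λ = L_e / r_min = 98.000 / 0.5340 = 184

λ ≈ 184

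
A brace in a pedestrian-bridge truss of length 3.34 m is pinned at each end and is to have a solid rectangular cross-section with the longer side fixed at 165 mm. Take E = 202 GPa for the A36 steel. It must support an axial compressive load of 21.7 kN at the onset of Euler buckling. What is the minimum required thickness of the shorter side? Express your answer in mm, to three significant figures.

b ≈ 20.7 mm

L_e = K·L = 1 × 3.34 = 3.340 m
Required I = P_cr·L_e²/(π²E) = 2.170×10^4 × 3.340² / (π² × 2.02×10^11) = 1.214×10^-7 m⁴
I_req = 1.214×10^5 mm⁴
Rectangle, weak axis: I_min = h·b³/12 with h = 165 mm fixed  ⇒  b = (12I/h)^(1/3) = 20.7 mm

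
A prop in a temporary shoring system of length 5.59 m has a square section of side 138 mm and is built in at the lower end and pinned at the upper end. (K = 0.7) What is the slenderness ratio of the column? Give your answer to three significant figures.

I = a⁴/12 = 138⁴/12 = 3.022×10^7 mm⁴
A = 1.904×10^4 mm²;  r_min = √(I/A) = √(3.022×10^7/1.904×10^4) = 39.84 mm
L_e = K·L = 0.7 × 5.59 m = 3.913 m = 3913.0 mm
λ = L_e / r_min = 3913.0 / 39.84 = 98.2

λ ≈ 98.2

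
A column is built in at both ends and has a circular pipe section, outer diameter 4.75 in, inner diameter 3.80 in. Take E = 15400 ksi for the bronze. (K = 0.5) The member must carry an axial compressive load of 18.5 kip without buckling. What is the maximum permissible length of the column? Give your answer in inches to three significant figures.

d_o = 4.75 in, d_i = 3.80 in
I = π(d_o⁴ − d_i⁴)/64 = π(4.75⁴ − 3.800⁴)/64 = 14.75 in⁴
At the buckling limit P_cr = P = 1.850×10^4 lb
From P_cr = π²EI/(K·L)²:  L = (1/K)·√(π²EI/P_cr) = (1/0.5)·√(π²×1.54×10^7×14.75/1.850×10^4)
L = 696 in

L_max ≈ 696 in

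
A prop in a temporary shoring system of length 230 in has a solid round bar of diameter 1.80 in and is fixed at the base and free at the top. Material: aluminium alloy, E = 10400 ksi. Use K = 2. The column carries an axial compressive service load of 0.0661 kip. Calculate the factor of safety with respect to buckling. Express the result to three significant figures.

I = πd⁴/64 = π×1.80⁴/64 = 0.5153 in⁴
Effective length L_e = K·L = 2 × 230 = 460.0 in
P_cr = π²EI / L_e² = π² × 10400×10³ × 0.5153 / 460.0² = 250.0 lb
Factor of safety n = P_cr / P = 0.24996 / 0.0661 = 3.78

n ≈ 3.78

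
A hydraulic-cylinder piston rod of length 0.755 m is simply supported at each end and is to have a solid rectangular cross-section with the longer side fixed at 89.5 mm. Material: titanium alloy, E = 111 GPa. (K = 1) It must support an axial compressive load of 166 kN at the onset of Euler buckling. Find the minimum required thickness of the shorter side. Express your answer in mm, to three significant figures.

L_e = K·L = 1 × 0.755 = 0.7550 m
Required I = P_cr·L_e²/(π²E) = 1.660×10^5 × 0.7550² / (π² × 1.11×10^11) = 8.637×10^-8 m⁴
I_req = 8.637×10^4 mm⁴
Rectangle, weak axis: I_min = h·b³/12 with h = 89.5 mm fixed  ⇒  b = (12I/h)^(1/3) = 22.6 mm

b ≈ 22.6 mm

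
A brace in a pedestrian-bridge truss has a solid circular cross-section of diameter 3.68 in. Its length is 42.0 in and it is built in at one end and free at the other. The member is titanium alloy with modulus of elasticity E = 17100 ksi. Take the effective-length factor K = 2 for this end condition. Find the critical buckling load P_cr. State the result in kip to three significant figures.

I = πd⁴/64 = π×3.68⁴/64 = 9.002 in⁴
Effective length L_e = K·L = 2 × 42.0 = 84.00 in
P_cr = π²EI / L_e² = π² × 17100×10³ × 9.002 / 84.00² = 2.153×10^5 lb

P_cr ≈ 215 kip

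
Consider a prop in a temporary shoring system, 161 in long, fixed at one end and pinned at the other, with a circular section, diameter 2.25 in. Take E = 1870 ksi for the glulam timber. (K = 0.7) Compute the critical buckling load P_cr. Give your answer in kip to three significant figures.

P_cr ≈ 1.83 kip

I = πd⁴/64 = π×2.25⁴/64 = 1.258 in⁴
Effective length L_e = K·L = 0.7 × 161 = 112.7 in
P_cr = π²EI / L_e² = π² × 1870×10³ × 1.258 / 112.7² = 1.828×10^3 lb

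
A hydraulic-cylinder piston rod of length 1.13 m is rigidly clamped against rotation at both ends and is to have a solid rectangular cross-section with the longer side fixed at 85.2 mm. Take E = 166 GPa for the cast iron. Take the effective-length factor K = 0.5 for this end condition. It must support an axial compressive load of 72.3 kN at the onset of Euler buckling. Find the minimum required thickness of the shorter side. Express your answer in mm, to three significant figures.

L_e = K·L = 0.5 × 1.13 = 0.5650 m
Required I = P_cr·L_e²/(π²E) = 7.230×10^4 × 0.5650² / (π² × 1.66×10^11) = 1.409×10^-8 m⁴
I_req = 1.409×10^4 mm⁴
Rectangle, weak axis: I_min = h·b³/12 with h = 85.2 mm fixed  ⇒  b = (12I/h)^(1/3) = 12.6 mm

b ≈ 12.6 mm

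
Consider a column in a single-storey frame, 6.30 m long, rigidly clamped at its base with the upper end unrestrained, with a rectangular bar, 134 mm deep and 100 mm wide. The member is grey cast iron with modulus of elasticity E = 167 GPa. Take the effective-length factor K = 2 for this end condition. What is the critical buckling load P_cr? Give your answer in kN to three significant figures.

P_cr ≈ 116 kN

Buckling occurs about the weak axis: I_min = h·b³/12 with b = 100 mm (the shorter side).
I_min = 134×100³/12 = 1.117×10^7 mm⁴
I = 1.117×10^7 mm⁴ = 1.117×10^-5 m⁴
Effective length L_e = K·L = 2 × 6.30 = 12.60 m
P_cr = π²EI / L_e² = π² × 167×10⁹ × 1.117×10^-5 / 12.60² = 1.159×10^5 N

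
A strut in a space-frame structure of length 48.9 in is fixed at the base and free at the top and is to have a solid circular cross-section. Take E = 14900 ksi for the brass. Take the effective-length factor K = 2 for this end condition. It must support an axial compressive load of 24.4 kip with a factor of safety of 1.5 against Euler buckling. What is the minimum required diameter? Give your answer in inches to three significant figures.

d ≈ 2.64 in

Required P_cr = n·P = 1.5 × 24.4 = 36.60 kip
L_e = K·L = 2 × 48.9 = 97.80 in
Required I = P_cr·L_e²/(π²E) = 3.660×10^4 × 97.80² / (π² × 1.49×10^7) = 2.381 in⁴
Solid circle: I = πd⁴/64  ⇒  d = (64I/π)^(1/4) = (64×2.381/π)^(1/4) = 2.64 in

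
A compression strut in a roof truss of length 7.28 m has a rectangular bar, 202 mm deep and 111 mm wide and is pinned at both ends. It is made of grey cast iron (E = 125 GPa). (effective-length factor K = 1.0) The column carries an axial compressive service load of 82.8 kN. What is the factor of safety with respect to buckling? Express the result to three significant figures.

n ≈ 6.47

Buckling occurs about the weak axis: I_min = h·b³/12 with b = 111 mm (the shorter side).
I_min = 202×111³/12 = 2.302×10^7 mm⁴
I = 2.302×10^7 mm⁴ = 2.302×10^-5 m⁴
Effective length L_e = K·L = 1 × 7.28 = 7.280 m
P_cr = π²EI / L_e² = π² × 125×10⁹ × 2.302×10^-5 / 7.280² = 5.359×10^5 N
Factor of safety n = P_cr / P = 535.90 / 82.8 = 6.47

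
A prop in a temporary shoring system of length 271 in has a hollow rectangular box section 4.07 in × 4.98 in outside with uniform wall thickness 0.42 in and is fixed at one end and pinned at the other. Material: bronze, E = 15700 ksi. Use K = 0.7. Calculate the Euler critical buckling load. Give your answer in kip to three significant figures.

Inner dimensions: h_i = 4.98 − 2×0.42 = 4.140 in, b_i = 4.07 − 2×0.42 = 3.230 in
Weak-axis I_min = (h_o·b_o³ − h_i·b_i³)/12 with b_o = 4.07, b_i = 3.230 in (shorter outer/inner sides).
I_min = (4.98×4.07³ − 4.140×3.230³)/12 = 16.35 in⁴
Effective length L_e = K·L = 0.7 × 271 = 189.7 in
P_cr = π²EI / L_e² = π² × 15700×10³ × 16.35 / 189.7² = 7.041×10^4 lb

P_cr ≈ 70.4 kip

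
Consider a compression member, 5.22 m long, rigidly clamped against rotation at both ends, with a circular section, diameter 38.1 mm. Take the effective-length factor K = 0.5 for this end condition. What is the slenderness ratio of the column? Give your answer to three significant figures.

λ ≈ 274

For a solid circle r = d/4 = 38.1/4 = 9.525 mm
L_e = K·L = 0.5 × 5.22 m = 2.610 m = 2610.0 mm
λ = L_e / r_min = 2610.0 / 9.525 = 274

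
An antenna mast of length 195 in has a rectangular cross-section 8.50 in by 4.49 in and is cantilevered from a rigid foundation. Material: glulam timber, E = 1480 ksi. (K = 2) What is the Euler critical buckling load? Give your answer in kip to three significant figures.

P_cr ≈ 6.16 kip

Buckling occurs about the weak axis: I_min = h·b³/12 with b = 4.49 in (the shorter side).
I_min = 8.50×4.49³/12 = 64.12 in⁴
Effective length L_e = K·L = 2 × 195 = 390.0 in
P_cr = π²EI / L_e² = π² × 1480×10³ × 64.12 / 390.0² = 6.158×10^3 lb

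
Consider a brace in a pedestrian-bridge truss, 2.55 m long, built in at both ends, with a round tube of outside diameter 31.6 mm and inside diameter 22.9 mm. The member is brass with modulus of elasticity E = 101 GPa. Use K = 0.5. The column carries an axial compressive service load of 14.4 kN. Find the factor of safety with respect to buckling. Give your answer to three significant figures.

n ≈ 1.51

d_o = 31.6 mm, d_i = 22.9 mm
I = π(d_o⁴ − d_i⁴)/64 = π(31.6⁴ − 22.90⁴)/64 = 3.545×10^4 mm⁴
I = 3.545×10^4 mm⁴ = 3.545×10^-8 m⁴
Effective length L_e = K·L = 0.5 × 2.55 = 1.275 m
P_cr = π²EI / L_e² = π² × 101×10⁹ × 3.545×10^-8 / 1.275² = 2.174×10^4 N
Factor of safety n = P_cr / P = 21.736 / 14.4 = 1.51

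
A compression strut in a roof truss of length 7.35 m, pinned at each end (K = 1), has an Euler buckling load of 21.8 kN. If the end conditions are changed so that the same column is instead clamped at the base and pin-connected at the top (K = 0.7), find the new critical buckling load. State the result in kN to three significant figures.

P_cr ≈ 44.5 kN

P_cr ∝ 1/K², so P_cr,new = P_cr,old × (K_old/K_new)² = 21.8 × (1/0.7)²
= 21.8 × 2.041 = 44.5 kN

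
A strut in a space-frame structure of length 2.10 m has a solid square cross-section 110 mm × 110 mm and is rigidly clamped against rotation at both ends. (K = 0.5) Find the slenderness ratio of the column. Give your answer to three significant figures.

λ ≈ 33.1

For a square r = a/√12 = 110/√12 = 31.75 mm
L_e = K·L = 0.5 × 2.10 m = 1.050 m = 1050.0 mm
λ = L_e / r_min = 1050.0 / 31.75 = 33.1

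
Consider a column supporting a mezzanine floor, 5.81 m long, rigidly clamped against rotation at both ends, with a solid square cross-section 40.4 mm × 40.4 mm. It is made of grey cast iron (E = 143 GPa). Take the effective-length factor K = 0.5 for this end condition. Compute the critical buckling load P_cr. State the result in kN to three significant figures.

P_cr ≈ 37.1 kN

I = a⁴/12 = 40.4⁴/12 = 2.220×10^5 mm⁴
I = 2.220×10^5 mm⁴ = 2.220×10^-7 m⁴
Effective length L_e = K·L = 0.5 × 5.81 = 2.905 m
P_cr = π²EI / L_e² = π² × 143×10⁹ × 2.220×10^-7 / 2.905² = 3.713×10^4 N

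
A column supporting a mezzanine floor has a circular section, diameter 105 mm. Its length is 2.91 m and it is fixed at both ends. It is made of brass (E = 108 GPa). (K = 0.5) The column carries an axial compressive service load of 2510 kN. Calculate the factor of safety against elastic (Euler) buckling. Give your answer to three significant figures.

n ≈ 1.20

I = πd⁴/64 = π×105⁴/64 = 5.967×10^6 mm⁴
I = 5.967×10^6 mm⁴ = 5.967×10^-6 m⁴
Effective length L_e = K·L = 0.5 × 2.91 = 1.455 m
P_cr = π²EI / L_e² = π² × 108×10⁹ × 5.967×10^-6 / 1.455² = 3.004×10^6 N
Factor of safety n = P_cr / P = 3004.2 / 2510 = 1.20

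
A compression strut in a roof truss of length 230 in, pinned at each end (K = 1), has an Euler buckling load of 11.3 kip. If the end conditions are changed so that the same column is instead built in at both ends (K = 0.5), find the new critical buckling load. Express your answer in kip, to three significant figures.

P_cr ∝ 1/K², so P_cr,new = P_cr,old × (K_old/K_new)² = 11.3 × (1/0.5)²
= 11.3 × 4.000 = 45.2 kip

P_cr ≈ 45.2 kip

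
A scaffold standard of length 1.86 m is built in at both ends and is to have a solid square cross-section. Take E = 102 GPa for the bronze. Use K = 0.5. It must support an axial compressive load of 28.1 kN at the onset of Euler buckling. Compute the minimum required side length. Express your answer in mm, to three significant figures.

a ≈ 23.2 mm

L_e = K·L = 0.5 × 1.86 = 0.9300 m
Required I = P_cr·L_e²/(π²E) = 2.810×10^4 × 0.9300² / (π² × 1.02×10^11) = 2.414×10^-8 m⁴
I_req = 2.414×10^4 mm⁴
Solid square: I = a⁴/12  ⇒  a = (12I)^(1/4) = (12×2.414×10^4)^(1/4) = 23.2 mm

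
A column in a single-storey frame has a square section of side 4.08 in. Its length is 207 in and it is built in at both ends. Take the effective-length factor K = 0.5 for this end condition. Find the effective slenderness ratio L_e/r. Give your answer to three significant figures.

I = a⁴/12 = 4.08⁴/12 = 23.09 in⁴
A = 16.65 in²;  r_min = √(I/A) = √(23.09/16.65) = 1.178 in
L_e = K·L = 0.5 × 207 = 103.5 in
λ = L_e / r_min = 103.50 / 1.178 = 87.9

λ ≈ 87.9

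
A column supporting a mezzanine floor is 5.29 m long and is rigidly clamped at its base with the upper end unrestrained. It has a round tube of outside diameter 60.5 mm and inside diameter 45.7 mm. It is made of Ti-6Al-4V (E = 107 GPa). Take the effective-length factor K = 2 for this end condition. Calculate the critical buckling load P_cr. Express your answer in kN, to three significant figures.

d_o = 60.5 mm, d_i = 45.7 mm
I = π(d_o⁴ − d_i⁴)/64 = π(60.5⁴ − 45.70⁴)/64 = 4.435×10^5 mm⁴
I = 4.435×10^5 mm⁴ = 4.435×10^-7 m⁴
Effective length L_e = K·L = 2 × 5.29 = 10.58 m
P_cr = π²EI / L_e² = π² × 107×10⁹ × 4.435×10^-7 / 10.58² = 4.184×10^3 N

P_cr ≈ 4.18 kN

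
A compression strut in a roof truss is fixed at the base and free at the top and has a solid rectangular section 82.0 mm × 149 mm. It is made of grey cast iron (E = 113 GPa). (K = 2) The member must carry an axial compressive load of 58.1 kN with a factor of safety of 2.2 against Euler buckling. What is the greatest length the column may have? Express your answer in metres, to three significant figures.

L_max ≈ 3.86 m

Buckling occurs about the weak axis: I_min = h·b³/12 with b = 82.0 mm (the shorter side).
I_min = 149×82.0³/12 = 6.846×10^6 mm⁴
I = 6.846×10^-6 m⁴
Required critical load P_cr = n·P = 2.2 × 58.1 = 127.8 kN = 1.278×10^5 N
From P_cr = π²EI/(K·L)²:  L = (1/K)·√(π²EI/P_cr) = (1/2)·√(π²×1.13×10^11×6.846×10^-6/1.278×10^5)
L = 3.86 m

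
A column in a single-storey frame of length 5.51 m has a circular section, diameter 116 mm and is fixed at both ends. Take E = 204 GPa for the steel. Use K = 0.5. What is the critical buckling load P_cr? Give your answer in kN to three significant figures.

P_cr ≈ 2360 kN

I = πd⁴/64 = π×116⁴/64 = 8.888×10^6 mm⁴
I = 8.888×10^6 mm⁴ = 8.888×10^-6 m⁴
Effective length L_e = K·L = 0.5 × 5.51 = 2.755 m
P_cr = π²EI / L_e² = π² × 204×10⁹ × 8.888×10^-6 / 2.755² = 2.358×10^6 N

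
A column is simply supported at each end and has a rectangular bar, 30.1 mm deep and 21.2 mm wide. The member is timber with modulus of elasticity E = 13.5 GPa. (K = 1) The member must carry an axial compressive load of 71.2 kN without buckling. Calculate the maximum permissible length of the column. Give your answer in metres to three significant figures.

L_max ≈ 0.211 m

Buckling occurs about the weak axis: I_min = h·b³/12 with b = 21.2 mm (the shorter side).
I_min = 30.1×21.2³/12 = 2.390×10^4 mm⁴
I = 2.390×10^-8 m⁴
At the buckling limit P_cr = P = 7.120×10^4 N
From P_cr = π²EI/(K·L)²:  L = (1/K)·√(π²EI/P_cr) = (1/1)·√(π²×1.35×10^10×2.390×10^-8/7.120×10^4)
L = 0.211 m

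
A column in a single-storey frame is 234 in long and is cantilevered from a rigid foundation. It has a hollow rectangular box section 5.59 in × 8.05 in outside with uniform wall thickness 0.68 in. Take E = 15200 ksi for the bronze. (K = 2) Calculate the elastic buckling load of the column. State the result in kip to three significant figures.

Inner dimensions: h_i = 8.05 − 2×0.68 = 6.690 in, b_i = 5.59 − 2×0.68 = 4.230 in
Weak-axis I_min = (h_o·b_o³ − h_i·b_i³)/12 with b_o = 5.59, b_i = 4.230 in (shorter outer/inner sides).
I_min = (8.05×5.59³ − 6.690×4.230³)/12 = 74.98 in⁴
Effective length L_e = K·L = 2 × 234 = 468.0 in
P_cr = π²EI / L_e² = π² × 15200×10³ × 74.98 / 468.0² = 5.136×10^4 lb

P_cr ≈ 51.4 kip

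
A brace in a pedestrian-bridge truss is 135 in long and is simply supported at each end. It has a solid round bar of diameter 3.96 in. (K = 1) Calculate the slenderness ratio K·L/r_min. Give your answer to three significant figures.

For a solid circle r = d/4 = 3.96/4 = 0.9900 in
L_e = K·L = 1 × 135 = 135.0 in
λ = L_e / r_min = 135.00 / 0.9900 = 136

λ ≈ 136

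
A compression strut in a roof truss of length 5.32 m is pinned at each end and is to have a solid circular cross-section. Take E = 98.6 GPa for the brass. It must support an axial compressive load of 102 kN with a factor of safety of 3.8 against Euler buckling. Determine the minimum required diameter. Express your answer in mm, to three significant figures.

d ≈ 123 mm

Required P_cr = n·P = 3.8 × 102 = 387.6 kN
L_e = K·L = 1 × 5.32 = 5.320 m
Required I = P_cr·L_e²/(π²E) = 3.876×10^5 × 5.320² / (π² × 9.86×10^10) = 1.127×10^-5 m⁴
I_req = 1.127×10^7 mm⁴
Solid circle: I = πd⁴/64  ⇒  d = (64I/π)^(1/4) = (64×1.127×10^7/π)^(1/4) = 123 mm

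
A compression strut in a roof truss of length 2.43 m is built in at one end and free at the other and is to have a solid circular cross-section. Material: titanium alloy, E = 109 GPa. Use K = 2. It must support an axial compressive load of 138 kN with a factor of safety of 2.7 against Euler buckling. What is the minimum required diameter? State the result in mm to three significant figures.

d ≈ 114 mm

Required P_cr = n·P = 2.7 × 138 = 372.6 kN
L_e = K·L = 2 × 2.43 = 4.860 m
Required I = P_cr·L_e²/(π²E) = 3.726×10^5 × 4.860² / (π² × 1.09×10^11) = 8.181×10^-6 m⁴
I_req = 8.181×10^6 mm⁴
Solid circle: I = πd⁴/64  ⇒  d = (64I/π)^(1/4) = (64×8.181×10^6/π)^(1/4) = 114 mm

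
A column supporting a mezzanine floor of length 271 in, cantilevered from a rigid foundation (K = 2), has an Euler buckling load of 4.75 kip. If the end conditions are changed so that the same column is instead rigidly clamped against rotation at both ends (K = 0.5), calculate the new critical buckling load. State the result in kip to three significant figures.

P_cr ≈ 76.0 kip

P_cr ∝ 1/K², so P_cr,new = P_cr,old × (K_old/K_new)² = 4.75 × (2/0.5)²
= 4.75 × 16.00 = 76.0 kip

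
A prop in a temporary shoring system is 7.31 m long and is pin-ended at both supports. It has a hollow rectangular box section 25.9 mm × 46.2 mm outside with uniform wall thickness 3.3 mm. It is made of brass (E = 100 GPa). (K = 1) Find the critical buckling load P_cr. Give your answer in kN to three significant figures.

Inner dimensions: h_i = 46.2 − 2×3.3 = 39.60 mm, b_i = 25.9 − 2×3.3 = 19.30 mm
Weak-axis I_min = (h_o·b_o³ − h_i·b_i³)/12 with b_o = 25.9, b_i = 19.30 mm (shorter outer/inner sides).
I_min = (46.2×25.9³ − 39.60×19.30³)/12 = 4.317×10^4 mm⁴
I = 4.317×10^4 mm⁴ = 4.317×10^-8 m⁴
Effective length L_e = K·L = 1 × 7.31 = 7.310 m
P_cr = π²EI / L_e² = π² × 100×10⁹ × 4.317×10^-8 / 7.310² = 797.3 N

P_cr ≈ 0.797 kN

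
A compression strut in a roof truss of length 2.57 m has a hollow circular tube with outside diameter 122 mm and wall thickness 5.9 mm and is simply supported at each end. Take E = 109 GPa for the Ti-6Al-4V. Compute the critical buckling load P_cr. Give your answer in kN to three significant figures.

Inner diameter d_i = 122 − 2×5.9 = 110.2 mm
I = π(d_o⁴ − d_i⁴)/64 = π(122⁴ − 110.2⁴)/64 = 3.635×10^6 mm⁴
I = 3.635×10^6 mm⁴ = 3.635×10^-6 m⁴
Effective length L_e = K·L = 1 × 2.57 = 2.570 m
P_cr = π²EI / L_e² = π² × 109×10⁹ × 3.635×10^-6 / 2.570² = 5.921×10^5 N

P_cr ≈ 592 kN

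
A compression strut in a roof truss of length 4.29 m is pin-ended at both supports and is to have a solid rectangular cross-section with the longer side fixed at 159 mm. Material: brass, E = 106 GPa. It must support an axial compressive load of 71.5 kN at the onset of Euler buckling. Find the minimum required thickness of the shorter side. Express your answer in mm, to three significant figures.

L_e = K·L = 1 × 4.29 = 4.290 m
Required I = P_cr·L_e²/(π²E) = 7.150×10^4 × 4.290² / (π² × 1.06×10^11) = 1.258×10^-6 m⁴
I_req = 1.258×10^6 mm⁴
Rectangle, weak axis: I_min = h·b³/12 with h = 159 mm fixed  ⇒  b = (12I/h)^(1/3) = 45.6 mm

b ≈ 45.6 mm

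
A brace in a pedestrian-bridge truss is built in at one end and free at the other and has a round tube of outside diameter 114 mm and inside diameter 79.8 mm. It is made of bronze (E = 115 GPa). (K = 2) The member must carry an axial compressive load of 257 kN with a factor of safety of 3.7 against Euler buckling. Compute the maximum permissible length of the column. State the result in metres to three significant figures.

d_o = 114 mm, d_i = 79.8 mm
I = π(d_o⁴ − d_i⁴)/64 = π(114⁴ − 79.80⁴)/64 = 6.300×10^6 mm⁴
I = 6.300×10^-6 m⁴
Required critical load P_cr = n·P = 3.7 × 257 = 950.9 kN = 9.509×10^5 N
From P_cr = π²EI/(K·L)²:  L = (1/K)·√(π²EI/P_cr) = (1/2)·√(π²×1.15×10^11×6.300×10^-6/9.509×10^5)
L = 1.37 m

L_max ≈ 1.37 m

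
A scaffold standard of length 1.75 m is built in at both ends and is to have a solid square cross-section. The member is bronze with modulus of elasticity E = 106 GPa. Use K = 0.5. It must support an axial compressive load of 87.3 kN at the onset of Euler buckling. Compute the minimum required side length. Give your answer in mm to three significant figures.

L_e = K·L = 0.5 × 1.75 = 0.8750 m
Required I = P_cr·L_e²/(π²E) = 8.730×10^4 × 0.8750² / (π² × 1.06×10^11) = 6.389×10^-8 m⁴
I_req = 6.389×10^4 mm⁴
Solid square: I = a⁴/12  ⇒  a = (12I)^(1/4) = (12×6.389×10^4)^(1/4) = 29.6 mm

a ≈ 29.6 mm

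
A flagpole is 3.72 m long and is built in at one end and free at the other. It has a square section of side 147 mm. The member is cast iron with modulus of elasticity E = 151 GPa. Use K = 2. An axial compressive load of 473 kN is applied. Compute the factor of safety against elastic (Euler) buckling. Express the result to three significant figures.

n ≈ 2.21

I = a⁴/12 = 147⁴/12 = 3.891×10^7 mm⁴
I = 3.891×10^7 mm⁴ = 3.891×10^-5 m⁴
Effective length L_e = K·L = 2 × 3.72 = 7.440 m
P_cr = π²EI / L_e² = π² × 151×10⁹ × 3.891×10^-5 / 7.440² = 1.048×10^6 N
Factor of safety n = P_cr / P = 1047.7 / 473 = 2.21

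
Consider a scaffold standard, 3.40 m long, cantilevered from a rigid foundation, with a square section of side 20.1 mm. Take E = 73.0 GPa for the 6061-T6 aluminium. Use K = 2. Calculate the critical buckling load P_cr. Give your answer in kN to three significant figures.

P_cr ≈ 0.212 kN

I = a⁴/12 = 20.1⁴/12 = 1.360×10^4 mm⁴
I = 1.360×10^4 mm⁴ = 1.360×10^-8 m⁴
Effective length L_e = K·L = 2 × 3.40 = 6.800 m
P_cr = π²EI / L_e² = π² × 73.0×10⁹ × 1.360×10^-8 / 6.800² = 211.9 N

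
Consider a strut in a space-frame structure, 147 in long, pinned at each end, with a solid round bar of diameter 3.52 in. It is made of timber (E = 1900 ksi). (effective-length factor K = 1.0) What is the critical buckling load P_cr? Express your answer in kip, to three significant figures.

I = πd⁴/64 = π×3.52⁴/64 = 7.536 in⁴
Effective length L_e = K·L = 1 × 147 = 147.0 in
P_cr = π²EI / L_e² = π² × 1900×10³ × 7.536 / 147.0² = 6.540×10^3 lb

P_cr ≈ 6.54 kip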